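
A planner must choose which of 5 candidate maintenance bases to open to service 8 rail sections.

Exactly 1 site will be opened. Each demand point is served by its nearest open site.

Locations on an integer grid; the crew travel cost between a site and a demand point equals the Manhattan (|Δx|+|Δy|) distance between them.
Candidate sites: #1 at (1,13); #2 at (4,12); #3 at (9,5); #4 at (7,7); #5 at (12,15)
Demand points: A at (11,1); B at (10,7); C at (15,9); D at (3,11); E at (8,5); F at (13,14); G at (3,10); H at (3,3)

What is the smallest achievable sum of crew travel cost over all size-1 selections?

Open {#4}.
  A→#4 10, B→#4 3, C→#4 10, D→#4 8, E→#4 3, F→#4 13, G→#4 7, H→#4 8  ⇒ total 62.
Compare {#3}: total 64.
Compare {#2}: total 80.
No size-1 selection does better; minimum is 62.

62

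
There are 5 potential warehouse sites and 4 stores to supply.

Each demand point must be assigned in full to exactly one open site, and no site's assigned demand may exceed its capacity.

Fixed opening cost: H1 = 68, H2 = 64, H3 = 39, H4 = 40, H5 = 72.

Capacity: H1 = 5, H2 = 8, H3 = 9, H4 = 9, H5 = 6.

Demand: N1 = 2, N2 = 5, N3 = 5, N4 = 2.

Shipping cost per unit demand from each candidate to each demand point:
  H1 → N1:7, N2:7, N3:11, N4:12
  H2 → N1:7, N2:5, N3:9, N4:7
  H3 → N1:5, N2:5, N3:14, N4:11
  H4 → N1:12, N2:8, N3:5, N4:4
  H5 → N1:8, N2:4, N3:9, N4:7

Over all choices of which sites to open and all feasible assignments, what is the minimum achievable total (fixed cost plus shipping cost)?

Open {H3, H4}; cheapest assignment that respects the capacities:
  H3 (cap 9, load 7): N1, N2 — cost 2×5 + 5×5 = 35
  H4 (cap 9, load 7): N3, N4 — cost 5×5 + 2×4 = 33
  Shipping 68, fixed 79 → total 147.
  Any other capacity-feasible assignment to {H3, H4} ships for at least 68.
Compare {H2, H4}: its best feasible assignment gives total 176.
Compare {H4, H5}: its best feasible assignment gives total 189.
Every other set of open sites that can feasibly serve all demand totals ≥ 176 even under its best assignment. Minimum: 147.

147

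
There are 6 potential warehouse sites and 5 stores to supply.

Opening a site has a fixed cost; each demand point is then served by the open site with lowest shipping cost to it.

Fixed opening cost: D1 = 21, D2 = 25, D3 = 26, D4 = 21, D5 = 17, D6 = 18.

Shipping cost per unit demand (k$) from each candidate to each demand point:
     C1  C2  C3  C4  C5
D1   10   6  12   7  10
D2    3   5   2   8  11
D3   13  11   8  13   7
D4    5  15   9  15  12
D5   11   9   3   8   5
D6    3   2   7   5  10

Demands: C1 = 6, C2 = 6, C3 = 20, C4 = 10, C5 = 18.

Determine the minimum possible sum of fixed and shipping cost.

Open {D5, D6}: assign each demand point to its cheapest open site.
  C1→D6 6×3=18, C2→D6 6×2=12, C3→D5 20×3=60, C4→D6 10×5=50, C5→D5 18×5=90
  shipping cost 230, fixed 35 → total 265.
Compare {D2, D5, D6}: shipping cost 210 + fixed 60 = 270.
Compare {D1, D5, D6}: shipping cost 230 + fixed 56 = 286.
Compare {D4, D5, D6}: shipping cost 230 + fixed 56 = 286.
All other subsets cost ≥ 270. Minimum total cost: 265.

265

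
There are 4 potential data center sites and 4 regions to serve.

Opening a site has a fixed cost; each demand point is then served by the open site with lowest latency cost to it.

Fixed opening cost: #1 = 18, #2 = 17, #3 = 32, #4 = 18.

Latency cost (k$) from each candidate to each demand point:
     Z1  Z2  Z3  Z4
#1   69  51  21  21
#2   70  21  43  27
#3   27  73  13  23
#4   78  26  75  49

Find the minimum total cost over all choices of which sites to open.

Open {#2, #3}: assign each demand point to its cheapest open site.
  Z1→#3 27, Z2→#2 21, Z3→#3 13, Z4→#3 23
  latency cost 84, fixed 49 → total 133.
Compare {#3, #4}: latency cost 89 + fixed 50 = 139.
Compare {#1, #2, #3}: latency cost 82 + fixed 67 = 149.
Compare {#2, #3, #4}: latency cost 84 + fixed 67 = 151.
All other subsets cost ≥ 139. Minimum total cost: 133.

133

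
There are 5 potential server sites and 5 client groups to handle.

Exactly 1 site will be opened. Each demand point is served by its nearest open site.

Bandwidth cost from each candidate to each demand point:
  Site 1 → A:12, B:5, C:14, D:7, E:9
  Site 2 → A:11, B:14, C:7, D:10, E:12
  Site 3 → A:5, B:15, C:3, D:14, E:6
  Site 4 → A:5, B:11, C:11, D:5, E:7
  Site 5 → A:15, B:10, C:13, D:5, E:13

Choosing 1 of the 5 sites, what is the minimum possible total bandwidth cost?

39

Open {Site 4}.
  A→Site 4 5, B→Site 4 11, C→Site 4 11, D→Site 4 5, E→Site 4 7  ⇒ total 39.
Compare {Site 3}: total 43.
Compare {Site 1}: total 47.
No size-1 selection does better; minimum is 39.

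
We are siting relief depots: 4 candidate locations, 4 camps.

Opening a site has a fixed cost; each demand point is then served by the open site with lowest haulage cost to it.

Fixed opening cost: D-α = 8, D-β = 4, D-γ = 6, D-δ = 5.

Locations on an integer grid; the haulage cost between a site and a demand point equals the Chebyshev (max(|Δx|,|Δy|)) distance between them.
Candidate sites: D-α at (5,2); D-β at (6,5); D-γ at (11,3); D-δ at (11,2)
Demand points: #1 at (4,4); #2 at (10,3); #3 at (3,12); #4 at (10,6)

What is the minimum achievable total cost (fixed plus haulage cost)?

Open {D-β}: assign each demand point to its cheapest open site.
  #1→D-β 2, #2→D-β 4, #3→D-β 7, #4→D-β 4
  haulage cost 17, fixed 4 → total 21.
Compare {D-β, D-γ}: haulage cost 13 + fixed 10 = 23.
Compare {D-β, D-δ}: haulage cost 14 + fixed 9 = 23.
Compare {D-γ}: haulage cost 20 + fixed 6 = 26.
All other subsets cost ≥ 23. Minimum total cost: 21.

21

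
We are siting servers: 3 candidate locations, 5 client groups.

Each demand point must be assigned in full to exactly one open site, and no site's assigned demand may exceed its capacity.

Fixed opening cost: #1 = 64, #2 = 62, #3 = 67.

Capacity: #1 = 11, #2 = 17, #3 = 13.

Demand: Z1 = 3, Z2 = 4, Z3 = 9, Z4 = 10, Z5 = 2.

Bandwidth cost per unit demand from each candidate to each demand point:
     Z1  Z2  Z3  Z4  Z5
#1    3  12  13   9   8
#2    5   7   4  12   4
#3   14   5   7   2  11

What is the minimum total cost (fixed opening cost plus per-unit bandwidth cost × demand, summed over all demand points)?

250

Open {#2, #3}; cheapest assignment that respects the capacities:
  #2 (cap 17, load 16): Z1, Z2, Z3 — cost 3×5 + 4×7 + 9×4 = 79
  #3 (cap 13, load 12): Z4, Z5 — cost 10×2 + 2×11 = 42
  Shipping 121, fixed 129 → total 250.
  Any other capacity-feasible assignment to {#2, #3} ships for at least 121.
Compare {#1, #2, #3}: its best feasible assignment gives total 294.
Compare {#1, #2}: its best feasible assignment gives total 422.
Every other set of open sites that can feasibly serve all demand totals ≥ 294 even under its best assignment. Minimum: 250.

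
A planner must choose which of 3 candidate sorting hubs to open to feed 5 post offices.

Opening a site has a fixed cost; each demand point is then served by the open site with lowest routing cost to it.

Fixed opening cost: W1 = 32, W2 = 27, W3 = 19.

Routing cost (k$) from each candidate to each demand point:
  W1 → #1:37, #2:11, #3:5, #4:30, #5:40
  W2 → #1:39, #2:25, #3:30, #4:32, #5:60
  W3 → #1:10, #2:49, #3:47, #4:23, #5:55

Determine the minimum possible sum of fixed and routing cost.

Open {W1, W3}: assign each demand point to its cheapest open site.
  #1→W3 10, #2→W1 11, #3→W1 5, #4→W3 23, #5→W1 40
  routing cost 89, fixed 51 → total 140.
Compare {W1}: routing cost 123 + fixed 32 = 155.
Compare {W1, W2, W3}: routing cost 89 + fixed 78 = 167.
Compare {W1, W2}: routing cost 123 + fixed 59 = 182.
All other subsets cost ≥ 155. Minimum total cost: 140.

140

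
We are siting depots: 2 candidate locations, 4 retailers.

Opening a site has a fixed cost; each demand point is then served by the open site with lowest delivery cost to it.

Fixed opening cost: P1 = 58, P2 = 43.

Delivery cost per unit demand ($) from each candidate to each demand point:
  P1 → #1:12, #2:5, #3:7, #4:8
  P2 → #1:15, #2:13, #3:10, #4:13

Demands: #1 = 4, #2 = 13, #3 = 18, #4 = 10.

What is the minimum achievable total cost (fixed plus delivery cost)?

377

Open {P1}: assign each demand point to its cheapest open site.
  #1→P1 4×12=48, #2→P1 13×5=65, #3→P1 18×7=126, #4→P1 10×8=80
  delivery cost 319, fixed 58 → total 377.
Compare {P1, P2}: delivery cost 319 + fixed 101 = 420.
Compare {P2}: delivery cost 539 + fixed 43 = 582.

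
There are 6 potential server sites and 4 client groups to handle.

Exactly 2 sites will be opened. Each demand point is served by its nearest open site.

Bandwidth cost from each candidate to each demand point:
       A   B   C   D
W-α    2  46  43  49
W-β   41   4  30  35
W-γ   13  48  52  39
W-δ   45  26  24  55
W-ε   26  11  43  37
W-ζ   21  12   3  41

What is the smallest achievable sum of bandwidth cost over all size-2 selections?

Open {W-α, W-ζ}.
  A→W-α 2, B→W-ζ 12, C→W-ζ 3, D→W-ζ 41  ⇒ total 58.
Compare {W-β, W-ζ}: total 63.
Compare {W-γ, W-ζ}: total 67.
No size-2 selection does better; minimum is 58.

58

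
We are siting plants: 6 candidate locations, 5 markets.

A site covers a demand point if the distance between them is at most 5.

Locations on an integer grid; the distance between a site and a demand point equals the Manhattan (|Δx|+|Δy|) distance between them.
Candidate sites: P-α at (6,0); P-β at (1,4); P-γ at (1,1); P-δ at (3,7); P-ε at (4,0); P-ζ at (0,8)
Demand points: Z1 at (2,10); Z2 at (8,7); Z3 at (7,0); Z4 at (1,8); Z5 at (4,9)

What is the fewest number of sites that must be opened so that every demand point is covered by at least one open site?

2

Coverage sets (demand points within 5 of each site):
  P-α: {Z3}
  P-β: {Z4}
  P-γ: {}
  P-δ: {Z1, Z2, Z4, Z5}
  P-ε: {Z3}
  P-ζ: {Z1, Z4, Z5}
No single site covers all 5 demand points.
But {P-α, P-δ} covers everything, so the minimum is 2.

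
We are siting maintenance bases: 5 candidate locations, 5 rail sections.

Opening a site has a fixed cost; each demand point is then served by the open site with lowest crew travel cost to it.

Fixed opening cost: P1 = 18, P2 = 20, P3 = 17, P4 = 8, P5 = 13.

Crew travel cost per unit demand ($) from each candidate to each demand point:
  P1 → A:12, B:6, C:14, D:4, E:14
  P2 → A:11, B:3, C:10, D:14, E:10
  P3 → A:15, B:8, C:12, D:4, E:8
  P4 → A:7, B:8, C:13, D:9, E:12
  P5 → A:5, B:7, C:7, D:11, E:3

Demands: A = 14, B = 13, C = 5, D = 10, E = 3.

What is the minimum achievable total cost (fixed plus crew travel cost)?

Open {P2, P3, P5}: assign each demand point to its cheapest open site.
  A→P5 14×5=70, B→P2 13×3=39, C→P5 5×7=35, D→P3 10×4=40, E→P5 3×3=9
  crew travel cost 193, fixed 50 → total 243.
Compare {P1, P2, P5}: crew travel cost 193 + fixed 51 = 244.
Compare {P2, P3, P4, P5}: crew travel cost 193 + fixed 58 = 251.
Compare {P1, P2, P4, P5}: crew travel cost 193 + fixed 59 = 252.
All other subsets cost ≥ 244. Minimum total cost: 243.

243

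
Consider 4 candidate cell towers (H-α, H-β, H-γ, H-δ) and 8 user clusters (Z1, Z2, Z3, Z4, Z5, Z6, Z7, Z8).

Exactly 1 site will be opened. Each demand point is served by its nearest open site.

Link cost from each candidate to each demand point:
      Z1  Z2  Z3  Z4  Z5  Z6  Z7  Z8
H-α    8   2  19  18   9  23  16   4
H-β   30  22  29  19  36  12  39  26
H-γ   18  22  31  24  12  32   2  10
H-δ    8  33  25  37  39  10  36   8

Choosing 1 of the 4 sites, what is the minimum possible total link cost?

Open {H-α}.
  Z1→H-α 8, Z2→H-α 2, Z3→H-α 19, Z4→H-α 18, Z5→H-α 9, Z6→H-α 23, Z7→H-α 16, Z8→H-α 4  ⇒ total 99.
Compare {H-γ}: total 151.
Compare {H-δ}: total 196.
No size-1 selection does better; minimum is 99.

99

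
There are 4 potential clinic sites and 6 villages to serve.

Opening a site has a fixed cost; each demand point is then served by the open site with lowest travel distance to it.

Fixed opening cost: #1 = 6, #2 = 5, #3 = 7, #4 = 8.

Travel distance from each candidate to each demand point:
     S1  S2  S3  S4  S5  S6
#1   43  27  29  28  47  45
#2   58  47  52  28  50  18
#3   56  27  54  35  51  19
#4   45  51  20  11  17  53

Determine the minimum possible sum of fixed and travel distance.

154

Open {#3, #4}: assign each demand point to its cheapest open site.
  S1→#4 45, S2→#3 27, S3→#4 20, S4→#4 11, S5→#4 17, S6→#3 19
  travel distance 139, fixed 15 → total 154.
Compare {#1, #2, #4}: travel distance 136 + fixed 19 = 155.
Compare {#1, #3, #4}: travel distance 137 + fixed 21 = 158.
Compare {#2, #3, #4}: travel distance 138 + fixed 20 = 158.
All other subsets cost ≥ 155. Minimum total cost: 154.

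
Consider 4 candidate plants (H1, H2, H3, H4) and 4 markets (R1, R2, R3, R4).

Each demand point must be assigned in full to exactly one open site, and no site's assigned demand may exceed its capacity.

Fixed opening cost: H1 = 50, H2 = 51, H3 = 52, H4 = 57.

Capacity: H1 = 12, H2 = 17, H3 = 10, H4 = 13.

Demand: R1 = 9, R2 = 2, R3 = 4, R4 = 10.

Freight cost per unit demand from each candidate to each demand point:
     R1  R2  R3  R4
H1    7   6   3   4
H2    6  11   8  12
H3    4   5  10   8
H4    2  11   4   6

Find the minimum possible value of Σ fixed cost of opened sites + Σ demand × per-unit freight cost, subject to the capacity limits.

193

Open {H1, H4}; cheapest assignment that respects the capacities:
  H1 (cap 12, load 12): R2, R4 — cost 2×6 + 10×4 = 52
  H4 (cap 13, load 13): R1, R3 — cost 9×2 + 4×4 = 34
  Shipping 86, fixed 107 → total 193.
  Any other capacity-feasible assignment to {H1, H4} ships for at least 86.
Compare {H1, H2}: its best feasible assignment gives total 239.
Compare {H1, H3, H4}: its best feasible assignment gives total 243.
Every other set of open sites that can feasibly serve all demand totals ≥ 239 even under its best assignment. Minimum: 193.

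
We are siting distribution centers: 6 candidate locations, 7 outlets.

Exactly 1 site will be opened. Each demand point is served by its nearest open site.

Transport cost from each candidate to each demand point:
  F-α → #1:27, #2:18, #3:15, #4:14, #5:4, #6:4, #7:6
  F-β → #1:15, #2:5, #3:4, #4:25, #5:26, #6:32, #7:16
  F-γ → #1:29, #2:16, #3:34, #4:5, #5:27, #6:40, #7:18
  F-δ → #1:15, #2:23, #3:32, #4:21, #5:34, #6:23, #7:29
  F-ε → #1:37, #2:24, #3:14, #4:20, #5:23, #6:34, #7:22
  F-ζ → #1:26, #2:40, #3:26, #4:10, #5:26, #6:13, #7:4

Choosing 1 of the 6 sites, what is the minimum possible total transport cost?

Open {F-α}.
  #1→F-α 27, #2→F-α 18, #3→F-α 15, #4→F-α 14, #5→F-α 4, #6→F-α 4, #7→F-α 6  ⇒ total 88.
Compare {F-β}: total 123.
Compare {F-ζ}: total 145.
No size-1 selection does better; minimum is 88.

88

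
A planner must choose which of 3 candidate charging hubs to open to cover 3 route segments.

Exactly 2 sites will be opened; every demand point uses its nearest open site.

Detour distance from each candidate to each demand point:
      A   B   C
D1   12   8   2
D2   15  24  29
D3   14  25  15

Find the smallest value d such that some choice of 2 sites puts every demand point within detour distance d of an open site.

12

Open {D1, D2}.
  Farthest demand point is A at detour distance 12 (to D1); all others are ≤ 12.
With {D1, D3} the worst case is 12.
With {D2, D3} the worst case is 24.
No size-2 selection achieves below 12.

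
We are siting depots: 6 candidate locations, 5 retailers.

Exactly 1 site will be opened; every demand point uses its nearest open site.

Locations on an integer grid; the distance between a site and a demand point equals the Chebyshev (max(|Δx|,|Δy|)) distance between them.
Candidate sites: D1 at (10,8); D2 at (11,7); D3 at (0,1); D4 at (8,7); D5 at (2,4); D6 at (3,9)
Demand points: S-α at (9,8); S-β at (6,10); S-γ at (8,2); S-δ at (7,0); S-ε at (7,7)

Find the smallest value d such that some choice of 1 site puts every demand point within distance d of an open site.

7

Open {D2}.
  Farthest demand point is S-δ at distance 7 (to D2); all others are ≤ 7.
With {D4} the worst case is 7.
With {D5} the worst case is 7.
No size-1 selection achieves below 7.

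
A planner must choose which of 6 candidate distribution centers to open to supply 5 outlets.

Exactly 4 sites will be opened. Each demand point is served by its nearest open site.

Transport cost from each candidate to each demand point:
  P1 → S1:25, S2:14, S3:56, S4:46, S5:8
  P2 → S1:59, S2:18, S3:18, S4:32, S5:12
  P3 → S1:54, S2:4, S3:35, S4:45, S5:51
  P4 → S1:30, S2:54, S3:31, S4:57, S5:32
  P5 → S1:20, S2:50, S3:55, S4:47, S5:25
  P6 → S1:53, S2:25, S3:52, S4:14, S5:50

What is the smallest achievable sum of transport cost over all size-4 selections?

68

Open {P2, P3, P5, P6}.
  S1→P5 20, S2→P3 4, S3→P2 18, S4→P6 14, S5→P2 12  ⇒ total 68.
Compare {P1, P2, P3, P6}: total 69.
Compare {P1, P2, P5, P6}: total 74.
No size-4 selection does better; minimum is 68.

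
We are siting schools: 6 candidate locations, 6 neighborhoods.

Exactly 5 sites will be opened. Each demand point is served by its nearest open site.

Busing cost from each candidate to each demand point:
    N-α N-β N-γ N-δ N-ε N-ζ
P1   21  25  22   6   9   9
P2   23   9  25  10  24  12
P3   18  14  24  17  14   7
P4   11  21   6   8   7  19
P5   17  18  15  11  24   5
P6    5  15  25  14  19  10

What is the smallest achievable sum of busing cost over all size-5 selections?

38

Open {P1, P2, P4, P5, P6}.
  N-α→P6 5, N-β→P2 9, N-γ→P4 6, N-δ→P1 6, N-ε→P4 7, N-ζ→P5 5  ⇒ total 38.
Compare {P1, P2, P3, P4, P6}: total 40.
Compare {P2, P3, P4, P5, P6}: total 40.
No size-5 selection does better; minimum is 38.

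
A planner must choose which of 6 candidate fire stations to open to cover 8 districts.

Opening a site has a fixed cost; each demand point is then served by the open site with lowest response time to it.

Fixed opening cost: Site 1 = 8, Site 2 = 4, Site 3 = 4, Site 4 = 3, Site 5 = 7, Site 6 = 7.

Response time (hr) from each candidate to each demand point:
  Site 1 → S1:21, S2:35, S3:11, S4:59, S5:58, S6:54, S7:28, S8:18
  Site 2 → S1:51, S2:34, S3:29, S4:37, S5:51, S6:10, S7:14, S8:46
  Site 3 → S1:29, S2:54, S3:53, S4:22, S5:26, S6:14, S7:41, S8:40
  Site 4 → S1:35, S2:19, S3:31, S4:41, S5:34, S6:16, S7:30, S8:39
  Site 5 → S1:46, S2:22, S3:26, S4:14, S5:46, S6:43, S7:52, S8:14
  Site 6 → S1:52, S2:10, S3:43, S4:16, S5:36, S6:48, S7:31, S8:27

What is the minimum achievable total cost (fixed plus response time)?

Open {Site 1, Site 2, Site 3, Site 6}: assign each demand point to its cheapest open site.
  S1→Site 1 21, S2→Site 6 10, S3→Site 1 11, S4→Site 6 16, S5→Site 3 26, S6→Site 2 10, S7→Site 2 14, S8→Site 1 18
  response time 126, fixed 23 → total 149.
Compare {Site 1, Site 2, Site 3, Site 5, Site 6}: response time 120 + fixed 30 = 150.
Compare {Site 1, Site 2, Site 3, Site 4, Site 6}: response time 126 + fixed 26 = 152.
Compare {Site 1, Site 2, Site 3, Site 4, Site 5, Site 6}: response time 120 + fixed 33 = 153.
All other subsets cost ≥ 150. Minimum total cost: 149.

149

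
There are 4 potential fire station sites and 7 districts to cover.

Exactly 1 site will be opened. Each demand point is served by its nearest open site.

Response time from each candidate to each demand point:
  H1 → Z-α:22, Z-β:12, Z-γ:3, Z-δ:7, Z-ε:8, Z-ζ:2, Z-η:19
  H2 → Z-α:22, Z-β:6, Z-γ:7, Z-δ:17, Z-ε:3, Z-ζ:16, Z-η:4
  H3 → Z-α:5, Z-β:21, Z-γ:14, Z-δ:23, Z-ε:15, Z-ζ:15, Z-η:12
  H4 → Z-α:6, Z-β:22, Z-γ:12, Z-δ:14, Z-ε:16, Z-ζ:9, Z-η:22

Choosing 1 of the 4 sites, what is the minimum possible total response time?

Open {H1}.
  Z-α→H1 22, Z-β→H1 12, Z-γ→H1 3, Z-δ→H1 7, Z-ε→H1 8, Z-ζ→H1 2, Z-η→H1 19  ⇒ total 73.
Compare {H2}: total 75.
Compare {H4}: total 101.
No size-1 selection does better; minimum is 73.

73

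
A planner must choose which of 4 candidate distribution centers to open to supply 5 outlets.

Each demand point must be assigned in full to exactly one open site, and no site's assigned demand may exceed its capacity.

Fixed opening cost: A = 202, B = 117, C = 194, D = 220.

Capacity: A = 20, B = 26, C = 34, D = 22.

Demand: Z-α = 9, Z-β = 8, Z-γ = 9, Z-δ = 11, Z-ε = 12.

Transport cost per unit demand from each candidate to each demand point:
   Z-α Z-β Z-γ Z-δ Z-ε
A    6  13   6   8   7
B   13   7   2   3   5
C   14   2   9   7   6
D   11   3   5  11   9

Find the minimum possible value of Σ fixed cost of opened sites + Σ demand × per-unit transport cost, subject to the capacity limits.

Open {B, C}; cheapest assignment that respects the capacities:
  B (cap 26, load 20): Z-γ, Z-δ — cost 9×2 + 11×3 = 51
  C (cap 34, load 29): Z-α, Z-β, Z-ε — cost 9×14 + 8×2 + 12×6 = 214
  Shipping 265, fixed 311 → total 576.
  Any other capacity-feasible assignment to {B, C} ships for at least 265.
Compare {A, C}: its best feasible assignment gives total 669.
Compare {A, B, C}: its best feasible assignment gives total 706.
Every other set of open sites that can feasibly serve all demand totals ≥ 669 even under its best assignment. Minimum: 576.

576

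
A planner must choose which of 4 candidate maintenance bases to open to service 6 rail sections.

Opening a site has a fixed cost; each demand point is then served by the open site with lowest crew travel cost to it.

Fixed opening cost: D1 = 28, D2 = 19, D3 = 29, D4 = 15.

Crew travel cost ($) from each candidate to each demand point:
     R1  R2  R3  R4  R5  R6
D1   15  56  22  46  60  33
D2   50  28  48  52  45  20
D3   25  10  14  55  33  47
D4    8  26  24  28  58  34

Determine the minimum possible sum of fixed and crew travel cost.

Open {D3, D4}: assign each demand point to its cheapest open site.
  R1→D4 8, R2→D3 10, R3→D3 14, R4→D4 28, R5→D3 33, R6→D4 34
  crew travel cost 127, fixed 44 → total 171.
Compare {D2, D3, D4}: crew travel cost 113 + fixed 63 = 176.
Compare {D2, D4}: crew travel cost 151 + fixed 34 = 185.
Compare {D4}: crew travel cost 178 + fixed 15 = 193.
All other subsets cost ≥ 176. Minimum total cost: 171.

171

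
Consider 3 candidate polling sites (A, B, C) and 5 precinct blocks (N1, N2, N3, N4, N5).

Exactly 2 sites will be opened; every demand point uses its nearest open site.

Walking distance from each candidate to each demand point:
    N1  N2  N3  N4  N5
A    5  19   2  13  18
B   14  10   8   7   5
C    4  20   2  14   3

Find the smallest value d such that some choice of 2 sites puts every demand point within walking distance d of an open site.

Open {A, B}.
  Farthest demand point is N2 at walking distance 10 (to B); all others are ≤ 10.
With {B, C} the worst case is 10.
With {A, C} the worst case is 19.
No size-2 selection achieves below 10.

10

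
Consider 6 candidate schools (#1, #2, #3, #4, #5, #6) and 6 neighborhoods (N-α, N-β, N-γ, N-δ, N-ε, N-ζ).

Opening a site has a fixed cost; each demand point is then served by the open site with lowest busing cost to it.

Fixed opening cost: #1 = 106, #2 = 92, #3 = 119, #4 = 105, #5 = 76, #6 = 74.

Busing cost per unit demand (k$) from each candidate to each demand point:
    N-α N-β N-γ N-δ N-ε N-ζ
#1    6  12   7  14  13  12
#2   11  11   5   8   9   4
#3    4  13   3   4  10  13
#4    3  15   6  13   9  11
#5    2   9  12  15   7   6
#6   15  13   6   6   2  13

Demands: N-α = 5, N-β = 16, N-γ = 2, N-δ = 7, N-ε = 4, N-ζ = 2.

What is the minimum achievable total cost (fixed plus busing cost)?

Open {#5, #6}: assign each demand point to its cheapest open site.
  N-α→#5 5×2=10, N-β→#5 16×9=144, N-γ→#6 2×6=12, N-δ→#6 7×6=42, N-ε→#6 4×2=8, N-ζ→#5 2×6=12
  busing cost 228, fixed 150 → total 378.
Compare {#5}: busing cost 323 + fixed 76 = 399.
Compare {#3, #5}: busing cost 228 + fixed 195 = 423.
Compare {#2, #5}: busing cost 256 + fixed 168 = 424.
All other subsets cost ≥ 399. Minimum total cost: 378.

378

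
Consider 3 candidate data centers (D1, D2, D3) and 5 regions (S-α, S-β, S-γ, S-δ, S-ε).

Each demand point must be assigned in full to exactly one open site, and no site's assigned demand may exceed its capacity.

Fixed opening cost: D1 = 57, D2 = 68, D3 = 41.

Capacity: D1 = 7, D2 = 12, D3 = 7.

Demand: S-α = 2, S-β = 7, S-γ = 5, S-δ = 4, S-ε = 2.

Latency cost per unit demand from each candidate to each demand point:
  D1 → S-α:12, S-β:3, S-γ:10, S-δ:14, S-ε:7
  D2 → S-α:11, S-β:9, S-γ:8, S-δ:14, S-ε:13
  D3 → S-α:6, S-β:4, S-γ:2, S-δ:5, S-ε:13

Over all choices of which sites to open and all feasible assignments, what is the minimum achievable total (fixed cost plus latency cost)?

285

Open {D1, D2, D3}; cheapest assignment that respects the capacities:
  D1 (cap 7, load 7): S-β — cost 7×3 = 21
  D2 (cap 12, load 7): S-γ, S-ε — cost 5×8 + 2×13 = 66
  D3 (cap 7, load 6): S-α, S-δ — cost 2×6 + 4×5 = 32
  Shipping 119, fixed 166 → total 285.
  Any other capacity-feasible assignment to {D1, D2, D3} ships for at least 119.
Total demand is 20 and no other set of sites has combined capacity ≥ 20, so {D1, D2, D3} is the only feasible choice of open sites. Minimum: 285.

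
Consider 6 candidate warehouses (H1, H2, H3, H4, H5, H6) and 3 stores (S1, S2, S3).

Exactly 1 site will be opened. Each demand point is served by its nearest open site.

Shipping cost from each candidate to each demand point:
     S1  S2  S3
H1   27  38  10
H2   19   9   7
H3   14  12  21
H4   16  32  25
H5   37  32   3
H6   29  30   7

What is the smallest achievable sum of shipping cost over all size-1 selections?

Open {H2}.
  S1→H2 19, S2→H2 9, S3→H2 7  ⇒ total 35.
Compare {H3}: total 47.
Compare {H6}: total 66.
No size-1 selection does better; minimum is 35.

35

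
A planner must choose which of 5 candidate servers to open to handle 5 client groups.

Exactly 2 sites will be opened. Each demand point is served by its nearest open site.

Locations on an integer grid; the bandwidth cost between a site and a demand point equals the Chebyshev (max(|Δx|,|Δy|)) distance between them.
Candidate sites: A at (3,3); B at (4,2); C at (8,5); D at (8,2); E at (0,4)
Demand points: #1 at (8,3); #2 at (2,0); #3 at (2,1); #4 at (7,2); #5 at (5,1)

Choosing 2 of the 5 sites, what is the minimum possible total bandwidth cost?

7

Open {B, D}.
  #1→D 1, #2→B 2, #3→B 2, #4→D 1, #5→B 1  ⇒ total 7.
Compare {A, D}: total 9.
Compare {B, C}: total 10.
No size-2 selection does better; minimum is 7.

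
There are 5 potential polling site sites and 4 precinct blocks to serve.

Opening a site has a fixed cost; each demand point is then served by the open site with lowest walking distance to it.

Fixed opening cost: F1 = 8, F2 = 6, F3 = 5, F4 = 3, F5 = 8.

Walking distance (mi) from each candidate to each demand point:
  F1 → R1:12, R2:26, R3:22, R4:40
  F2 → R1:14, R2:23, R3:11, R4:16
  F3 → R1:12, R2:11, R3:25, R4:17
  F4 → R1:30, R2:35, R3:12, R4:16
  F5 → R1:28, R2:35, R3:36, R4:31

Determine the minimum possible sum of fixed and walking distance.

Open {F3, F4}: assign each demand point to its cheapest open site.
  R1→F3 12, R2→F3 11, R3→F4 12, R4→F4 16
  walking distance 51, fixed 8 → total 59.
Compare {F2, F3}: walking distance 50 + fixed 11 = 61.
Compare {F2, F3, F4}: walking distance 50 + fixed 14 = 64.
Compare {F1, F3, F4}: walking distance 51 + fixed 16 = 67.
All other subsets cost ≥ 61. Minimum total cost: 59.

59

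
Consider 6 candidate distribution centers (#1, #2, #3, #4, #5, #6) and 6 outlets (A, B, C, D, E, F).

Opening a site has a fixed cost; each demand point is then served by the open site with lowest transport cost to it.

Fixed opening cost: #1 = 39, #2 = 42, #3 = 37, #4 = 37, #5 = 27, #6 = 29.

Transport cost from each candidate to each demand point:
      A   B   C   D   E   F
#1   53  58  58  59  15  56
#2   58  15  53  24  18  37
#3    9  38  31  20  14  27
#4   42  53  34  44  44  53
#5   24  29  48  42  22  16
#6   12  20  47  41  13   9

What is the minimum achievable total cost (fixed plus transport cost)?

168

Open {#3, #6}: assign each demand point to its cheapest open site.
  A→#3 9, B→#6 20, C→#3 31, D→#3 20, E→#6 13, F→#6 9
  transport cost 102, fixed 66 → total 168.
Compare {#6}: transport cost 142 + fixed 29 = 171.
Compare {#3}: transport cost 139 + fixed 37 = 176.
Compare {#3, #5}: transport cost 119 + fixed 64 = 183.
All other subsets cost ≥ 171. Minimum total cost: 168.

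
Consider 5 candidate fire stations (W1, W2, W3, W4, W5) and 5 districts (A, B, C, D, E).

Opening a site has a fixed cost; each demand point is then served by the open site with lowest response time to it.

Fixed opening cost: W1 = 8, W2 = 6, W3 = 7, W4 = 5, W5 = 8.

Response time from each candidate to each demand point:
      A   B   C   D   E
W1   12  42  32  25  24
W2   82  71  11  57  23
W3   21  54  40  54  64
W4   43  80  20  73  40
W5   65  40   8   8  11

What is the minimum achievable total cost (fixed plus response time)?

Open {W1, W5}: assign each demand point to its cheapest open site.
  A→W1 12, B→W5 40, C→W5 8, D→W5 8, E→W5 11
  response time 79, fixed 16 → total 95.
Compare {W1, W4, W5}: response time 79 + fixed 21 = 100.
Compare {W1, W2, W5}: response time 79 + fixed 22 = 101.
Compare {W1, W3, W5}: response time 79 + fixed 23 = 102.
All other subsets cost ≥ 100. Minimum total cost: 95.

95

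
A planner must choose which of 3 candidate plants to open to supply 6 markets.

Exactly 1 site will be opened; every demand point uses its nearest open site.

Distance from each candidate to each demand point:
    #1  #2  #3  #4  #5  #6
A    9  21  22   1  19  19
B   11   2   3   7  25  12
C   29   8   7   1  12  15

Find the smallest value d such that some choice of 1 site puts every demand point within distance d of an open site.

Open {A}.
  Farthest demand point is #3 at distance 22 (to A); all others are ≤ 22.
With {B} the worst case is 25.
With {C} the worst case is 29.
No size-1 selection achieves below 22.

22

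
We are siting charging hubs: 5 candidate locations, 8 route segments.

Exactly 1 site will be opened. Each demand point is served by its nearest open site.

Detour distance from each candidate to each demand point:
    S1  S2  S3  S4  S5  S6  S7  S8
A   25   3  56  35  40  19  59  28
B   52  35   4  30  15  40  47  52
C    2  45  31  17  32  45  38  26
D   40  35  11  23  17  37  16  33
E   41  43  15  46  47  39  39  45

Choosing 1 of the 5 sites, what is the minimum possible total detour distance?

212

Open {D}.
  S1→D 40, S2→D 35, S3→D 11, S4→D 23, S5→D 17, S6→D 37, S7→D 16, S8→D 33  ⇒ total 212.
Compare {C}: total 236.
Compare {A}: total 265.
No size-1 selection does better; minimum is 212.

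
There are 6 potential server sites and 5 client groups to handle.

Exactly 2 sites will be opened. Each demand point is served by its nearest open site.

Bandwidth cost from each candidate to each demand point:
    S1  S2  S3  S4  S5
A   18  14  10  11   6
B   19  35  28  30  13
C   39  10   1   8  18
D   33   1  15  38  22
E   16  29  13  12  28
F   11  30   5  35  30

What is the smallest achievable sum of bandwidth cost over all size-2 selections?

43

Open {A, C}.
  S1→A 18, S2→C 10, S3→C 1, S4→C 8, S5→A 6  ⇒ total 43.
Compare {A, D}: total 46.
Compare {A, F}: total 47.
No size-2 selection does better; minimum is 43.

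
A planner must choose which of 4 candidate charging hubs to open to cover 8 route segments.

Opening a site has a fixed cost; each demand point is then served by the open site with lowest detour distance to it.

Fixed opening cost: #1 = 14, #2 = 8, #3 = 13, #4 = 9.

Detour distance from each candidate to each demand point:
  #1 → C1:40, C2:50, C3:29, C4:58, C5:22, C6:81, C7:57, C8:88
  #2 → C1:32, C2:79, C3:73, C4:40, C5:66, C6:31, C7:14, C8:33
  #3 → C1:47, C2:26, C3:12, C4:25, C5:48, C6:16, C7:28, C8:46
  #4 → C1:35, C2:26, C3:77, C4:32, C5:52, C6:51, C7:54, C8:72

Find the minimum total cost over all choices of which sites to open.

Open {#1, #2, #3}: assign each demand point to its cheapest open site.
  C1→#2 32, C2→#3 26, C3→#3 12, C4→#3 25, C5→#1 22, C6→#3 16, C7→#2 14, C8→#2 33
  detour distance 180, fixed 35 → total 215.
Compare {#1, #2, #3, #4}: detour distance 180 + fixed 44 = 224.
Compare {#2, #3}: detour distance 206 + fixed 21 = 227.
Compare {#2, #3, #4}: detour distance 206 + fixed 30 = 236.
All other subsets cost ≥ 224. Minimum total cost: 215.

215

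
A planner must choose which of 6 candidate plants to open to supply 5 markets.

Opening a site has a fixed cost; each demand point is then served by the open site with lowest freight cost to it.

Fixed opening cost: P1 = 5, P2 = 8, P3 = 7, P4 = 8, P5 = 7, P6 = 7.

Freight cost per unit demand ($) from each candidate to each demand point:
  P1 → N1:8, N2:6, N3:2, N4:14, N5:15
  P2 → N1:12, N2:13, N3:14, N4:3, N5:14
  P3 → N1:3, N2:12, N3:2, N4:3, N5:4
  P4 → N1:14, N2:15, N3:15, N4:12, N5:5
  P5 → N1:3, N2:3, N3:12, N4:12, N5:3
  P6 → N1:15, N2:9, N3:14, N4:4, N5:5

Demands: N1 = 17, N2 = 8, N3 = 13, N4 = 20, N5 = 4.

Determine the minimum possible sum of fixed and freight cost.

187

Open {P3, P5}: assign each demand point to its cheapest open site.
  N1→P3 17×3=51, N2→P5 8×3=24, N3→P3 13×2=26, N4→P3 20×3=60, N5→P5 4×3=12
  freight cost 173, fixed 14 → total 187.
Compare {P1, P3, P5}: freight cost 173 + fixed 19 = 192.
Compare {P1, P2, P5}: freight cost 173 + fixed 20 = 193.
Compare {P3, P5, P6}: freight cost 173 + fixed 21 = 194.
All other subsets cost ≥ 192. Minimum total cost: 187.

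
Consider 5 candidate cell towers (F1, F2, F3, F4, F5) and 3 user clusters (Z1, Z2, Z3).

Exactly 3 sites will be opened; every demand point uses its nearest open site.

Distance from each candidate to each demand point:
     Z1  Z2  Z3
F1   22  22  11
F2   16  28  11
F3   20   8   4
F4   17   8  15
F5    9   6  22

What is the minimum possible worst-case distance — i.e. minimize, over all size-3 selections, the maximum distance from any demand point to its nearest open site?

Open {F1, F3, F5}.
  Farthest demand point is Z1 at distance 9 (to F5); all others are ≤ 9.
With {F2, F3, F5} the worst case is 9.
With {F3, F4, F5} the worst case is 9.
No size-3 selection achieves below 9.

9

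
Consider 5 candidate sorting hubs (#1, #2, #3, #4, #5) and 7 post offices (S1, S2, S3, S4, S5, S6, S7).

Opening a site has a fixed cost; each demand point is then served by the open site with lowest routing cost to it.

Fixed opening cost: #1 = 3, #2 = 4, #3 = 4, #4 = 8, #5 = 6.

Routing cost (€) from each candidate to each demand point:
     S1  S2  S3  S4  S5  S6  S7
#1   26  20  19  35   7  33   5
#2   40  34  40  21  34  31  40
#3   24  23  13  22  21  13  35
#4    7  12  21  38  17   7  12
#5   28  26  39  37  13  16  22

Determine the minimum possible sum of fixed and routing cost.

88

Open {#1, #3, #4}: assign each demand point to its cheapest open site.
  S1→#4 7, S2→#4 12, S3→#3 13, S4→#3 22, S5→#1 7, S6→#4 7, S7→#1 5
  routing cost 73, fixed 15 → total 88.
Compare {#1, #2, #3, #4}: routing cost 72 + fixed 19 = 91.
Compare {#1, #2, #4}: routing cost 78 + fixed 15 = 93.
Compare {#1, #3, #4, #5}: routing cost 73 + fixed 21 = 94.
All other subsets cost ≥ 91. Minimum total cost: 88.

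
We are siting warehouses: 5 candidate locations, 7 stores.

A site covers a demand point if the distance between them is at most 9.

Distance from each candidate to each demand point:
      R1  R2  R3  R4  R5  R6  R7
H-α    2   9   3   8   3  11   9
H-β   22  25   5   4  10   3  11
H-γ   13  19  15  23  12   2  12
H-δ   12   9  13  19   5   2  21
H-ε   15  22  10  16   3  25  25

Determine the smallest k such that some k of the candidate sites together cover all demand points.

Coverage sets (demand points within 9 of each site):
  H-α: {R1, R2, R3, R4, R5, R7}
  H-β: {R3, R4, R6}
  H-γ: {R6}
  H-δ: {R2, R5, R6}
  H-ε: {R5}
No single site covers all 7 demand points.
But {H-α, H-β} covers everything, so the minimum is 2.

2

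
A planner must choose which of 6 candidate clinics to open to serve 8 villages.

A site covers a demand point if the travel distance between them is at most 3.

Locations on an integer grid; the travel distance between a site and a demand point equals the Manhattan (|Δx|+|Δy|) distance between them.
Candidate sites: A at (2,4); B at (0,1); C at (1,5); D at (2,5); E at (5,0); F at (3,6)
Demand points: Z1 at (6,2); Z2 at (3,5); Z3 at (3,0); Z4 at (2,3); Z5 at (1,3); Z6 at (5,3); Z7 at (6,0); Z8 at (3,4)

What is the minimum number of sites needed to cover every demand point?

Coverage sets (demand points within 3 of each site):
  A: {Z2, Z4, Z5, Z8}
  B: {Z5}
  C: {Z2, Z4, Z5, Z8}
  D: {Z2, Z4, Z5, Z8}
  E: {Z1, Z3, Z6, Z7}
  F: {Z2, Z8}
No single site covers all 8 demand points.
But {A, E} covers everything, so the minimum is 2.

2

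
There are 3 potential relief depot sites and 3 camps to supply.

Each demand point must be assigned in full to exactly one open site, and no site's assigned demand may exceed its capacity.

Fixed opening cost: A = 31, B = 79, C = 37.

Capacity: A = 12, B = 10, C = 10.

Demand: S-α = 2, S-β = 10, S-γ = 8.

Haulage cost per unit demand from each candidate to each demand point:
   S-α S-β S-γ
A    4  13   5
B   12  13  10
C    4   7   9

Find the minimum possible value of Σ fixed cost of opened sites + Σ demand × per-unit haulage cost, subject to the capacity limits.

186

Open {A, C}; cheapest assignment that respects the capacities:
  A (cap 12, load 10): S-α, S-γ — cost 2×4 + 8×5 = 48
  C (cap 10, load 10): S-β — cost 10×7 = 70
  Shipping 118, fixed 68 → total 186.
  Any other capacity-feasible assignment to {A, C} ships for at least 118.
Compare {A, B, C}: its best feasible assignment gives total 265.
Compare {A, B}: its best feasible assignment gives total 288.
Every other set of open sites that can feasibly serve all demand totals ≥ 265 even under its best assignment. Minimum: 186.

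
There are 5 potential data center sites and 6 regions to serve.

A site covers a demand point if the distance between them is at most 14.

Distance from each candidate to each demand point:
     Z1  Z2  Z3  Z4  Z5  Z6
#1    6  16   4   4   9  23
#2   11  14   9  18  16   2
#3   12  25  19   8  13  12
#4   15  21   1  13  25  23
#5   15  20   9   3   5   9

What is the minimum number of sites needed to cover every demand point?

Coverage sets (demand points within 14 of each site):
  #1: {Z1, Z3, Z4, Z5}
  #2: {Z1, Z2, Z3, Z6}
  #3: {Z1, Z4, Z5, Z6}
  #4: {Z3, Z4}
  #5: {Z3, Z4, Z5, Z6}
No single site covers all 6 demand points.
But {#1, #2} covers everything, so the minimum is 2.

2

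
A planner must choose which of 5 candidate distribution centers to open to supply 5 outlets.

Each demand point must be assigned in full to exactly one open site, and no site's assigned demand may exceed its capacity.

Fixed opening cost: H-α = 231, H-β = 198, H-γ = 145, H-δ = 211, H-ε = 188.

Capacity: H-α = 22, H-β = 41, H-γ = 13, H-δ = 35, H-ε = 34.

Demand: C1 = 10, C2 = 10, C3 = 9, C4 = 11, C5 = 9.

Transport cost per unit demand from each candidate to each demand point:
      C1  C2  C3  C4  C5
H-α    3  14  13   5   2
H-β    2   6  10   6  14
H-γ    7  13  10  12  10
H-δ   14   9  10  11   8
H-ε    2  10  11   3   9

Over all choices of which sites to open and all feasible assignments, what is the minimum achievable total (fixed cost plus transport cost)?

Open {H-β, H-γ}; cheapest assignment that respects the capacities:
  H-β (cap 41, load 40): C1, C2, C3, C4 — cost 10×2 + 10×6 + 9×10 + 11×6 = 236
  H-γ (cap 13, load 9): C5 — cost 9×10 = 90
  Shipping 326, fixed 343 → total 669.
  Any other capacity-feasible assignment to {H-β, H-γ} ships for at least 326.
Compare {H-β, H-ε}: its best feasible assignment gives total 670.
Compare {H-α, H-β}: its best feasible assignment gives total 672.
Every other set of open sites that can feasibly serve all demand totals ≥ 670 even under its best assignment. Minimum: 669.

669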